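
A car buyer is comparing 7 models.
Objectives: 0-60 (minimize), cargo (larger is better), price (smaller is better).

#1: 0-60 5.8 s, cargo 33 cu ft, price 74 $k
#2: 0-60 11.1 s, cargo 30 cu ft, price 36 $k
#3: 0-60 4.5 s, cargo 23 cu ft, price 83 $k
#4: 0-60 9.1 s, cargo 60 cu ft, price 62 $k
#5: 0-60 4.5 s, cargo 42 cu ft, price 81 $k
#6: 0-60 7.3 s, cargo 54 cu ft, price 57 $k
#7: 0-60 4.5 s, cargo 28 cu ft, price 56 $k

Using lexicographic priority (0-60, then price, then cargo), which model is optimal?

#7

First minimize 0-60: best is 4.5, kept {#3, #5, #7}.
Then minimize price: best is 56, kept {#7}.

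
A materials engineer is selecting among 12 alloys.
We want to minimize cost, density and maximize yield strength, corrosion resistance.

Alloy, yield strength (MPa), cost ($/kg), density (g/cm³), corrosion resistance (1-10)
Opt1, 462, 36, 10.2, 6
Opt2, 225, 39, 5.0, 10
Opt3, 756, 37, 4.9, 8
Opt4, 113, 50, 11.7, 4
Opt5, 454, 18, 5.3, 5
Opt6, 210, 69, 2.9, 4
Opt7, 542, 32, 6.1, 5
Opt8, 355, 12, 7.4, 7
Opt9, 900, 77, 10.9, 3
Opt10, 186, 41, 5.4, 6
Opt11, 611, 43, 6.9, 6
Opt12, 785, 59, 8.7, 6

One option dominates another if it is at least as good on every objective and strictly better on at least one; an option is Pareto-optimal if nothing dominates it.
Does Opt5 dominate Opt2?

No

Opt5 vs Opt2: Opt5 is worse on density (5.3 vs 5.0), so it does not dominate Opt2.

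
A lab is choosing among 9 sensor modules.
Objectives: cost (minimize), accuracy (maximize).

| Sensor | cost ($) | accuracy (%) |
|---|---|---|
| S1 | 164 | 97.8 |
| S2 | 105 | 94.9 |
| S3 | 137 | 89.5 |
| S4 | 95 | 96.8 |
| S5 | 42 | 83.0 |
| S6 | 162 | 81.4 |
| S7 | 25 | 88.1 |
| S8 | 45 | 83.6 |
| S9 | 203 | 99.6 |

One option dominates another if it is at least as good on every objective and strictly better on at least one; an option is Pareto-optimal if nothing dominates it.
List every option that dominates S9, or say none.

S1: worse on accuracy (97.8 vs 99.6).
S2: worse on accuracy (94.9 vs 99.6).
S3: worse on accuracy (89.5 vs 99.6).
S4: worse on accuracy (96.8 vs 99.6).
S5: worse on accuracy (83.0 vs 99.6).
S6: worse on accuracy (81.4 vs 99.6).
S7: worse on accuracy (88.1 vs 99.6).
S8: worse on accuracy (83.6 vs 99.6).
No option dominates S9.

none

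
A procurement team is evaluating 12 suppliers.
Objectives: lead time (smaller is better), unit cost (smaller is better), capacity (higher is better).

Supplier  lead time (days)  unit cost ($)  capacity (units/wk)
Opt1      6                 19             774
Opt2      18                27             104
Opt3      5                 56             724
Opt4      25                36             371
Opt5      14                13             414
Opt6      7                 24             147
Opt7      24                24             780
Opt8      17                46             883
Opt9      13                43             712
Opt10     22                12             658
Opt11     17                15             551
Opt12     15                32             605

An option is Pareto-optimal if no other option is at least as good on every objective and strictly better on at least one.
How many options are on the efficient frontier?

7

Opt1: not dominated.
Opt2: dominated by Opt1 (lead time 6≤18, unit cost 19≤27, capacity 774≥104).
Opt3: not dominated (best lead time).
Opt4: dominated by Opt1 (lead time 6≤25, unit cost 19≤36, capacity 774≥371).
Opt5: not dominated.
Opt6: dominated by Opt1 (lead time 6≤7, unit cost 19≤24, capacity 774≥147).
Opt7: not dominated.
Opt8: not dominated (best capacity).
Opt9: dominated by Opt1 (lead time 6≤13, unit cost 19≤43, capacity 774≥712).
Opt10: not dominated (best unit cost).
Opt11: not dominated.
Opt12: dominated by Opt1 (lead time 6≤15, unit cost 19≤32, capacity 774≥605).
Pareto-optimal: Opt1, Opt3, Opt5, Opt7, Opt8, Opt10, Opt11 → 7.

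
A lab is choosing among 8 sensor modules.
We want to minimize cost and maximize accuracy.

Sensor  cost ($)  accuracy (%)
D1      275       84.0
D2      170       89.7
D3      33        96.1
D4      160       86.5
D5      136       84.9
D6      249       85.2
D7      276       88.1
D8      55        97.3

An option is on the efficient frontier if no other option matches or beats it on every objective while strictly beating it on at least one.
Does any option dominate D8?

No

D1: worse on cost (275 vs 55).
D2: worse on cost (170 vs 55).
D3: worse on accuracy (96.1 vs 97.3).
D4: worse on cost (160 vs 55).
D5: worse on cost (136 vs 55).
D6: worse on cost (249 vs 55).
D7: worse on cost (276 vs 55).
No option is at least as good as D8 on every objective and strictly better on one.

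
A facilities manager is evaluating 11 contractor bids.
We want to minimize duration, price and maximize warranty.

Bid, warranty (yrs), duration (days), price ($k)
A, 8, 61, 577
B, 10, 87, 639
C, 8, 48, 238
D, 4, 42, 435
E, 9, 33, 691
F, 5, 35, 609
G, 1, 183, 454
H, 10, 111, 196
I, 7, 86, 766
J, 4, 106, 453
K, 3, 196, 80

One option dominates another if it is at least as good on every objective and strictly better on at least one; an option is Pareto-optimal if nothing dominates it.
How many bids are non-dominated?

A: dominated by C (warranty 8≥8, duration 48≤61, price 238≤577).
B: not dominated.
C: not dominated.
D: not dominated.
E: not dominated (best duration).
F: not dominated.
G: dominated by C (warranty 8≥1, duration 48≤183, price 238≤454).
H: not dominated.
I: dominated by A (warranty 8≥7, duration 61≤86, price 577≤766).
J: dominated by C (warranty 8≥4, duration 48≤106, price 238≤453).
K: not dominated (best price).
Pareto-optimal: B, C, D, E, F, H, K → 7.

7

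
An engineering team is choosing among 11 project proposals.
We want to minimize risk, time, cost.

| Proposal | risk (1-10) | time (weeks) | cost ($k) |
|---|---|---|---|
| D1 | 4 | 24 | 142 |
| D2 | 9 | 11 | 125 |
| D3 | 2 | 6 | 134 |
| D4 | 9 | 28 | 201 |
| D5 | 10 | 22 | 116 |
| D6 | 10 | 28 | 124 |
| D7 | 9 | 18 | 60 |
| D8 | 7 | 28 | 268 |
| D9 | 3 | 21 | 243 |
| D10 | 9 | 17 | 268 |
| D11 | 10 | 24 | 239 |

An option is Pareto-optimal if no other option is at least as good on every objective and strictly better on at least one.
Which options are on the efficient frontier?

D2, D3, D7

D1: dominated by D3 (risk 2≤4, time 6≤24, cost 134≤142).
D2: not dominated.
D3: not dominated (best risk).
D4: dominated by D1 (risk 4≤9, time 24≤28, cost 142≤201).
D5: dominated by D7 (risk 9≤10, time 18≤22, cost 60≤116).
D6: dominated by D5 (risk 10≤10, time 22≤28, cost 116≤124).
D7: not dominated (best cost).
D8: dominated by D1 (risk 4≤7, time 24≤28, cost 142≤268).
D9: dominated by D3 (risk 2≤3, time 6≤21, cost 134≤243).
D10: dominated by D2 (risk 9≤9, time 11≤17, cost 125≤268).
D11: dominated by D1 (risk 4≤10, time 24≤24, cost 142≤239).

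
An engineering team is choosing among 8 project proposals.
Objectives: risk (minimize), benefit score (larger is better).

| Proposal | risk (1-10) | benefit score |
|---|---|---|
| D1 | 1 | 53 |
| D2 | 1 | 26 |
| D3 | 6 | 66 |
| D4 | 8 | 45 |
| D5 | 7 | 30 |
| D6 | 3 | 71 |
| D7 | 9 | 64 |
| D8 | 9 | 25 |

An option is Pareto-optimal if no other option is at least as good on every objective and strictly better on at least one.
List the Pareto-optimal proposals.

D1, D6

D1: not dominated.
D2: dominated by D1 (risk 1≤1, benefit score 53≥26).
D3: dominated by D6 (risk 3≤6, benefit score 71≥66).
D4: dominated by D1 (risk 1≤8, benefit score 53≥45).
D5: dominated by D1 (risk 1≤7, benefit score 53≥30).
D6: not dominated (best benefit score).
D7: dominated by D3 (risk 6≤9, benefit score 66≥64).
D8: dominated by D1 (risk 1≤9, benefit score 53≥25).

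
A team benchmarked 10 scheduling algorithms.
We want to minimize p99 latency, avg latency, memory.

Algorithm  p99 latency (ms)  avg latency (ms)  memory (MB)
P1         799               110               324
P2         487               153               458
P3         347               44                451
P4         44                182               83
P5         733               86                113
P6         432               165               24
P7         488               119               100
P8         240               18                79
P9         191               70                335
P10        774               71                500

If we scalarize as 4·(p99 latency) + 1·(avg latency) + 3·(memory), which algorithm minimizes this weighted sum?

P1: 4·799 + 1·110 + 3·324 = 4278
P2: 4·487 + 1·153 + 3·458 = 3475
P3: 4·347 + 1·44 + 3·451 = 2785
P4: 4·44 + 1·182 + 3·83 = 607
P5: 4·733 + 1·86 + 3·113 = 3357
P6: 4·432 + 1·165 + 3·24 = 1965
P7: 4·488 + 1·119 + 3·100 = 2371
P8: 4·240 + 1·18 + 3·79 = 1215
P9: 4·191 + 1·70 + 3·335 = 1839
P10: 4·774 + 1·71 + 3·500 = 4667
Lowest: P4 at 607.

P4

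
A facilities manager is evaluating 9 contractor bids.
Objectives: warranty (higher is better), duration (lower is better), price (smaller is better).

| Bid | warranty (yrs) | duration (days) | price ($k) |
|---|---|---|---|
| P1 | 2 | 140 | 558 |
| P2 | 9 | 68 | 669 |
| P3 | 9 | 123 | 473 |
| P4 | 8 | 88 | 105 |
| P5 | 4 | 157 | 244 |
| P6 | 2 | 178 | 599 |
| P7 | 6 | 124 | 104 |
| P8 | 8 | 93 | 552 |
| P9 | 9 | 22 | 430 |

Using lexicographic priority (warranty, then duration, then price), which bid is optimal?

P9

First maximize warranty: best is 9, kept {P2, P3, P9}.
Then minimize duration: best is 22, kept {P9}.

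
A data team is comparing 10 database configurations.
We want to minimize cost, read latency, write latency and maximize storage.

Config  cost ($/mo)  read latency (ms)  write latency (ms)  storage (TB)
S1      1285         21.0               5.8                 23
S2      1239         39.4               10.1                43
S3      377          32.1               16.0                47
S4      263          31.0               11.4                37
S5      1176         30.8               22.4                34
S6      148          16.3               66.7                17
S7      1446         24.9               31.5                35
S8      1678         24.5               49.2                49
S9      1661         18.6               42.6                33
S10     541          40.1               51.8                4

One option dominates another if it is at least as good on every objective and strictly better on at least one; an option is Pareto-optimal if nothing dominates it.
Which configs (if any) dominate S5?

none

S1: worse on cost (1285 vs 1176).
S2: worse on cost (1239 vs 1176).
S3: worse on read latency (32.1 vs 30.8).
S4: worse on read latency (31.0 vs 30.8).
S6: worse on write latency (66.7 vs 22.4).
S7: worse on cost (1446 vs 1176).
S8: worse on cost (1678 vs 1176).
S9: worse on cost (1661 vs 1176).
S10: worse on read latency (40.1 vs 30.8).
No option dominates S5.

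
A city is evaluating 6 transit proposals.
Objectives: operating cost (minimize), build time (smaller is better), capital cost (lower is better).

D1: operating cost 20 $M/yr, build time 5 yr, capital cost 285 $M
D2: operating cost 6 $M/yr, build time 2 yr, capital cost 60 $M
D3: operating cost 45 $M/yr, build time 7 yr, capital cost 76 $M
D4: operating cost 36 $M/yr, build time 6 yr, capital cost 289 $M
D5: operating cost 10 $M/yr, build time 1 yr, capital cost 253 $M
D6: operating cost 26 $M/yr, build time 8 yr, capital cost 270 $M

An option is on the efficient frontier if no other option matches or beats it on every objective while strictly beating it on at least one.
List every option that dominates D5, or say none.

none

D1: worse on operating cost (20 vs 10).
D2: worse on build time (2 vs 1).
D3: worse on operating cost (45 vs 10).
D4: worse on operating cost (36 vs 10).
D6: worse on operating cost (26 vs 10).
No option dominates D5.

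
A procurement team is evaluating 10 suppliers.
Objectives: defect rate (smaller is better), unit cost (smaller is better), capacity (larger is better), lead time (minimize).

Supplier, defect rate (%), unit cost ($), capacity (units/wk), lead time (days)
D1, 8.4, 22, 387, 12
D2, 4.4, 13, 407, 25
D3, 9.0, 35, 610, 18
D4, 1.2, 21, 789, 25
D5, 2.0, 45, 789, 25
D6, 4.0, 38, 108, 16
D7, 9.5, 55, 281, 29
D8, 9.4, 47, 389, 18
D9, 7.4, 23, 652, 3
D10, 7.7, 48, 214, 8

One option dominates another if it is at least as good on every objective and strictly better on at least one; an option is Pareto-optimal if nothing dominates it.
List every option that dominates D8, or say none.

D3, D9

D3: defect rate 9.0≤9.4, unit cost 35≤47, capacity 610≥389, lead time 18≤18 — dominates D8.
D9: defect rate 7.4≤9.4, unit cost 23≤47, capacity 652≥389, lead time 3≤18 — dominates D8.
Others (D1, D2, D4, D5, D6, D7, D10) are each worse than D8 on at least one objective.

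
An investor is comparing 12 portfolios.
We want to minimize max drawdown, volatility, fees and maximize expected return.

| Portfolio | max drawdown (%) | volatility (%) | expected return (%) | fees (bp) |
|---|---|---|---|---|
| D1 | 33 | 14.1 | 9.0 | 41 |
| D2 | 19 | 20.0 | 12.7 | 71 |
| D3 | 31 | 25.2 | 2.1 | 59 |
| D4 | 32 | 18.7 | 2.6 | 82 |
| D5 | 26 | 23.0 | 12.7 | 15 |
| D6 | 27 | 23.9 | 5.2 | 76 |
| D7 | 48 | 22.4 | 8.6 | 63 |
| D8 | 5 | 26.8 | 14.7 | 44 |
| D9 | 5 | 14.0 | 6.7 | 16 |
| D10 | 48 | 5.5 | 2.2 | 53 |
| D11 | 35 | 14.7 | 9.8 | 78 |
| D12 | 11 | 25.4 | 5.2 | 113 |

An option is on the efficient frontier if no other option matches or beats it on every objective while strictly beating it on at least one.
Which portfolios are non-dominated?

D1: not dominated.
D2: not dominated.
D3: dominated by D5 (max drawdown 26≤31, volatility 23.0≤25.2, expected return 12.7≥2.1, fees 15≤59).
D4: dominated by D9 (max drawdown 5≤32, volatility 14.0≤18.7, expected return 6.7≥2.6, fees 16≤82).
D5: not dominated (best fees).
D6: dominated by D2 (max drawdown 19≤27, volatility 20.0≤23.9, expected return 12.7≥5.2, fees 71≤76).
D7: dominated by D1 (max drawdown 33≤48, volatility 14.1≤22.4, expected return 9.0≥8.6, fees 41≤63).
D8: not dominated (best expected return).
D9: not dominated.
D10: not dominated (best volatility).
D11: not dominated.
D12: dominated by D9 (max drawdown 5≤11, volatility 14.0≤25.4, expected return 6.7≥5.2, fees 16≤113).

D1, D2, D5, D8, D9, D10, D11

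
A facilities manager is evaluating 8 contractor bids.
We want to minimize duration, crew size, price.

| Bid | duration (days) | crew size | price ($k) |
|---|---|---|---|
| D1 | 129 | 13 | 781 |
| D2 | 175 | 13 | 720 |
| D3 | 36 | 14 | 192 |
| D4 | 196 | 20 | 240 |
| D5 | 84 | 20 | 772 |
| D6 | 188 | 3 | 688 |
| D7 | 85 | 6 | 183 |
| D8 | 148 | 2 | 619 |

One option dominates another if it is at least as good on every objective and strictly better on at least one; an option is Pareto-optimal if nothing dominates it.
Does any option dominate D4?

Yes

D3 vs D4: duration 36≤196, crew size 14≤20, price 192≤240 — D3 is at least as good on every objective and strictly better on at least one, so D3 dominates D4.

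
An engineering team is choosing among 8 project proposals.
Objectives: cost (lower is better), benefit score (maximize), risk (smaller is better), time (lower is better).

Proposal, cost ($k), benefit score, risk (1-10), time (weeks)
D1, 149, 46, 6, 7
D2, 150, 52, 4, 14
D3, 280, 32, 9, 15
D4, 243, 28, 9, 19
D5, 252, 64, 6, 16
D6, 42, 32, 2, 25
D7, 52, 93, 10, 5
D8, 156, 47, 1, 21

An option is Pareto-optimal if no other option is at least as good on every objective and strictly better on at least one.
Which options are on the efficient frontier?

D1: not dominated.
D2: not dominated.
D3: dominated by D1 (cost 149≤280, benefit score 46≥32, risk 6≤9, time 7≤15).
D4: dominated by D1 (cost 149≤243, benefit score 46≥28, risk 6≤9, time 7≤19).
D5: not dominated.
D6: not dominated (best cost).
D7: not dominated (best benefit score).
D8: not dominated (best risk).

D1, D2, D5, D6, D7, D8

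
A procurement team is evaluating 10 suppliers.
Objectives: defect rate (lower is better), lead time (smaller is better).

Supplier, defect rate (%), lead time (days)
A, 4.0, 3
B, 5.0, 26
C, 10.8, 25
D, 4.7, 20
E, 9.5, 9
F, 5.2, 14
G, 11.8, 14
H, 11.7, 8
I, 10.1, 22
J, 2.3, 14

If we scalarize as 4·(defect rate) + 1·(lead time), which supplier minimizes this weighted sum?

A: 4·4.0 + 1·3 = 19.0
B: 4·5.0 + 1·26 = 46.0
C: 4·10.8 + 1·25 = 68.2
D: 4·4.7 + 1·20 = 38.8
E: 4·9.5 + 1·9 = 47.0
F: 4·5.2 + 1·14 = 34.8
G: 4·11.8 + 1·14 = 61.2
H: 4·11.7 + 1·8 = 54.8
I: 4·10.1 + 1·22 = 62.4
J: 4·2.3 + 1·14 = 23.2
Lowest: A at 19.0.

A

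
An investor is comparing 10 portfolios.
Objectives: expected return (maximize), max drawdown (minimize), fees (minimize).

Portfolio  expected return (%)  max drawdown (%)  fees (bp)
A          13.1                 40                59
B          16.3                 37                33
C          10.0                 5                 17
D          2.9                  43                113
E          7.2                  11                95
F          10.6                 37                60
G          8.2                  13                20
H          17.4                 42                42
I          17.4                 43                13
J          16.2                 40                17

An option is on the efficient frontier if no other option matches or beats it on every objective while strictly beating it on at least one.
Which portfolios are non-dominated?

B, C, H, I, J

A: dominated by B (expected return 16.3≥13.1, max drawdown 37≤40, fees 33≤59).
B: not dominated.
C: not dominated (best max drawdown).
D: dominated by A (expected return 13.1≥2.9, max drawdown 40≤43, fees 59≤113).
E: dominated by C (expected return 10.0≥7.2, max drawdown 5≤11, fees 17≤95).
F: dominated by B (expected return 16.3≥10.6, max drawdown 37≤37, fees 33≤60).
G: dominated by C (expected return 10.0≥8.2, max drawdown 5≤13, fees 17≤20).
H: not dominated.
I: not dominated (best fees).
J: not dominated.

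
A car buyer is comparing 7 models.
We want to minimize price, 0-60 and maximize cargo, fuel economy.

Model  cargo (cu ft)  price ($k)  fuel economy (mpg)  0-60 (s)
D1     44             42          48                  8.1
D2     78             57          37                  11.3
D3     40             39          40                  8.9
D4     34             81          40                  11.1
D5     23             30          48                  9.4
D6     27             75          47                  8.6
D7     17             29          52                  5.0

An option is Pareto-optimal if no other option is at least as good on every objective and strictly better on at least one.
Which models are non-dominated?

D1: not dominated.
D2: not dominated (best cargo).
D3: not dominated.
D4: dominated by D1 (cargo 44≥34, price 42≤81, fuel economy 48≥40, 0-60 8.1≤11.1).
D5: not dominated.
D6: dominated by D1 (cargo 44≥27, price 42≤75, fuel economy 48≥47, 0-60 8.1≤8.6).
D7: not dominated (best price).

D1, D2, D3, D5, D7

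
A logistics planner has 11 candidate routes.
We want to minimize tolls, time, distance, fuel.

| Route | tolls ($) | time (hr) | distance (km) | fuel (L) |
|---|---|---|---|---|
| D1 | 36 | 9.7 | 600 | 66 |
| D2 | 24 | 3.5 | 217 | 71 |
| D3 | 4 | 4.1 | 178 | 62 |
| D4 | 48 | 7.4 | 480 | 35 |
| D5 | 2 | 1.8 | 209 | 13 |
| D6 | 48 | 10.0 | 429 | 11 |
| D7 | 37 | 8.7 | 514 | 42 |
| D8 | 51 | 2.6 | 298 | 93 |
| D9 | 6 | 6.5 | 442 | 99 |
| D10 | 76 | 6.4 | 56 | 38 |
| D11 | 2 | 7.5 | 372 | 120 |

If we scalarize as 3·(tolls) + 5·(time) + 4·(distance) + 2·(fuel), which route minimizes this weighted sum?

D10

D1: 3·36 + 5·9.7 + 4·600 + 2·66 = 2688.5
D2: 3·24 + 5·3.5 + 4·217 + 2·71 = 1099.5
D3: 3·4 + 5·4.1 + 4·178 + 2·62 = 868.5
D4: 3·48 + 5·7.4 + 4·480 + 2·35 = 2171.0
D5: 3·2 + 5·1.8 + 4·209 + 2·13 = 877.0
D6: 3·48 + 5·10.0 + 4·429 + 2·11 = 1932.0
D7: 3·37 + 5·8.7 + 4·514 + 2·42 = 2294.5
D8: 3·51 + 5·2.6 + 4·298 + 2·93 = 1544.0
D9: 3·6 + 5·6.5 + 4·442 + 2·99 = 2016.5
D10: 3·76 + 5·6.4 + 4·56 + 2·38 = 560.0
D11: 3·2 + 5·7.5 + 4·372 + 2·120 = 1771.5
Lowest: D10 at 560.0.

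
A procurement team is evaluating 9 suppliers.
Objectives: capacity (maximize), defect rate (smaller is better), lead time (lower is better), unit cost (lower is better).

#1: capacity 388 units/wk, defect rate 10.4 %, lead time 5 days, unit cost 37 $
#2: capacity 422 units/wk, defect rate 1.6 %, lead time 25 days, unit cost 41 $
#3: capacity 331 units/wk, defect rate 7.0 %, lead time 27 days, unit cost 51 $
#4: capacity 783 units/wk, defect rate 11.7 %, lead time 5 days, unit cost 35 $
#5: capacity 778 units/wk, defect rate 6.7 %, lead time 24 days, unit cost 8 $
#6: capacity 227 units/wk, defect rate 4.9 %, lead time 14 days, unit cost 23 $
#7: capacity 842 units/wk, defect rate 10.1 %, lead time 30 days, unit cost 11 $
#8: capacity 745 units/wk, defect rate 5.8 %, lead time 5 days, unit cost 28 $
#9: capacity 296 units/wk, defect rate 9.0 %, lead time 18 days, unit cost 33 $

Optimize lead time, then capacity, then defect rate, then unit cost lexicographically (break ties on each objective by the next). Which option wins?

#4

First minimize lead time: best is 5, kept {#1, #4, #8}.
Then maximize capacity: best is 783, kept {#4}.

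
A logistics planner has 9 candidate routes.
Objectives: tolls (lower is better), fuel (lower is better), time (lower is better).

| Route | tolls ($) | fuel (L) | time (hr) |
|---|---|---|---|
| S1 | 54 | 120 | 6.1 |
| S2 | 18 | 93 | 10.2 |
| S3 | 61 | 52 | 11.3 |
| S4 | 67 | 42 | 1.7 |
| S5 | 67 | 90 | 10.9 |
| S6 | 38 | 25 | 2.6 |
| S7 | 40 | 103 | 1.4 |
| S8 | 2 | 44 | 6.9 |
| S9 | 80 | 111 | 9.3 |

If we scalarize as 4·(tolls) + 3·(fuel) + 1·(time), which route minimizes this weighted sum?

S1: 4·54 + 3·120 + 1·6.1 = 582.1
S2: 4·18 + 3·93 + 1·10.2 = 361.2
S3: 4·61 + 3·52 + 1·11.3 = 411.3
S4: 4·67 + 3·42 + 1·1.7 = 395.7
S5: 4·67 + 3·90 + 1·10.9 = 548.9
S6: 4·38 + 3·25 + 1·2.6 = 229.6
S7: 4·40 + 3·103 + 1·1.4 = 470.4
S8: 4·2 + 3·44 + 1·6.9 = 146.9
S9: 4·80 + 3·111 + 1·9.3 = 662.3
Lowest: S8 at 146.9.

S8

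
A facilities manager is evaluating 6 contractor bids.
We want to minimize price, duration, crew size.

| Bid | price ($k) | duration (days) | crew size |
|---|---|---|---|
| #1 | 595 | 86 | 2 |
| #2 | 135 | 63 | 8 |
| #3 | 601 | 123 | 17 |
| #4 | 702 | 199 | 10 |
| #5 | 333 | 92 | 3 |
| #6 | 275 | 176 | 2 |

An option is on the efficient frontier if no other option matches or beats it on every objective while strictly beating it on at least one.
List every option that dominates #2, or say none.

#1: worse on price (595 vs 135).
#3: worse on price (601 vs 135).
#4: worse on price (702 vs 135).
#5: worse on price (333 vs 135).
#6: worse on price (275 vs 135).
No option dominates #2.

none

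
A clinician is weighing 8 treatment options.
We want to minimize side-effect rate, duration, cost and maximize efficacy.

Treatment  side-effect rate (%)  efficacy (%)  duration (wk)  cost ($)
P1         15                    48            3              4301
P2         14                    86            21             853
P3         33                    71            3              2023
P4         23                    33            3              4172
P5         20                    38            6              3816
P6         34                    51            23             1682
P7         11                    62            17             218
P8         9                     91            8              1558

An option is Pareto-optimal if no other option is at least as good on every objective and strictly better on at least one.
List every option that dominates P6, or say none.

P2: side-effect rate 14≤34, efficacy 86≥51, duration 21≤23, cost 853≤1682 — dominates P6.
P7: side-effect rate 11≤34, efficacy 62≥51, duration 17≤23, cost 218≤1682 — dominates P6.
P8: side-effect rate 9≤34, efficacy 91≥51, duration 8≤23, cost 1558≤1682 — dominates P6.
Others (P1, P3, P4, P5) are each worse than P6 on at least one objective.

P2, P7, P8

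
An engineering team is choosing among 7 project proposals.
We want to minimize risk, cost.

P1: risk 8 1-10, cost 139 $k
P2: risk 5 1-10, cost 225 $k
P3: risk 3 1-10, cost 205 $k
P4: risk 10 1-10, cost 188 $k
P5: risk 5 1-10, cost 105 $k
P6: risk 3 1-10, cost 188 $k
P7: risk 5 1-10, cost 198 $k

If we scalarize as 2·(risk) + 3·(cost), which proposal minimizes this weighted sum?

P5

P1: 2·8 + 3·139 = 433
P2: 2·5 + 3·225 = 685
P3: 2·3 + 3·205 = 621
P4: 2·10 + 3·188 = 584
P5: 2·5 + 3·105 = 325
P6: 2·3 + 3·188 = 570
P7: 2·5 + 3·198 = 604
Lowest: P5 at 325.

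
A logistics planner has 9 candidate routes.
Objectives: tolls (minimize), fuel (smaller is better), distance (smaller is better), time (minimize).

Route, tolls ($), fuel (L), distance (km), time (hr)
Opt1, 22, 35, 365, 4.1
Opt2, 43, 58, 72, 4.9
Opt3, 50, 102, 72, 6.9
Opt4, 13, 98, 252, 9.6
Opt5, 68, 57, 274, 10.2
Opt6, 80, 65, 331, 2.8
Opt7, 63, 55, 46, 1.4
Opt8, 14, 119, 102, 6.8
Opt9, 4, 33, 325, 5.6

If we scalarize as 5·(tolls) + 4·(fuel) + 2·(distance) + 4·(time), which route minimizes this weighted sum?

Opt1: 5·22 + 4·35 + 2·365 + 4·4.1 = 996.4
Opt2: 5·43 + 4·58 + 2·72 + 4·4.9 = 610.6
Opt3: 5·50 + 4·102 + 2·72 + 4·6.9 = 829.6
Opt4: 5·13 + 4·98 + 2·252 + 4·9.6 = 999.4
Opt5: 5·68 + 4·57 + 2·274 + 4·10.2 = 1156.8
Opt6: 5·80 + 4·65 + 2·331 + 4·2.8 = 1333.2
Opt7: 5·63 + 4·55 + 2·46 + 4·1.4 = 632.6
Opt8: 5·14 + 4·119 + 2·102 + 4·6.8 = 777.2
Opt9: 5·4 + 4·33 + 2·325 + 4·5.6 = 824.4
Lowest: Opt2 at 610.6.

Opt2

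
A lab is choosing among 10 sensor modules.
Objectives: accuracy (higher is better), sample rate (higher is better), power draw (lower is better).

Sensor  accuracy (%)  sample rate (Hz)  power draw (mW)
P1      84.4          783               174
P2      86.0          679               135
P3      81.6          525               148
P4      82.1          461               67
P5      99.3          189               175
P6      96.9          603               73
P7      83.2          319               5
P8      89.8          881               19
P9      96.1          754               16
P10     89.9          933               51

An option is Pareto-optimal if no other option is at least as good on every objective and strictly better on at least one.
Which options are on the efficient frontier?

P5, P6, P7, P8, P9, P10

P1: dominated by P8 (accuracy 89.8≥84.4, sample rate 881≥783, power draw 19≤174).
P2: dominated by P8 (accuracy 89.8≥86.0, sample rate 881≥679, power draw 19≤135).
P3: dominated by P2 (accuracy 86.0≥81.6, sample rate 679≥525, power draw 135≤148).
P4: dominated by P8 (accuracy 89.8≥82.1, sample rate 881≥461, power draw 19≤67).
P5: not dominated (best accuracy).
P6: not dominated.
P7: not dominated (best power draw).
P8: not dominated.
P9: not dominated.
P10: not dominated (best sample rate).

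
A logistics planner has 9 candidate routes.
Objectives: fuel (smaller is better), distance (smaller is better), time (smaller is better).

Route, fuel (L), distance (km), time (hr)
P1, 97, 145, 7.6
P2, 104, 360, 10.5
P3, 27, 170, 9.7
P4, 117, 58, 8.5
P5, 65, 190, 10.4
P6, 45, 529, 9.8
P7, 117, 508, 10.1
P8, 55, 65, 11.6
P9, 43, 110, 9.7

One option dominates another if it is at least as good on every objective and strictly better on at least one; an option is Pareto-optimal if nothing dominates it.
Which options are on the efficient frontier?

P1: not dominated (best time).
P2: dominated by P1 (fuel 97≤104, distance 145≤360, time 7.6≤10.5).
P3: not dominated (best fuel).
P4: not dominated (best distance).
P5: dominated by P3 (fuel 27≤65, distance 170≤190, time 9.7≤10.4).
P6: dominated by P3 (fuel 27≤45, distance 170≤529, time 9.7≤9.8).
P7: dominated by P1 (fuel 97≤117, distance 145≤508, time 7.6≤10.1).
P8: not dominated.
P9: not dominated.

P1, P3, P4, P8, P9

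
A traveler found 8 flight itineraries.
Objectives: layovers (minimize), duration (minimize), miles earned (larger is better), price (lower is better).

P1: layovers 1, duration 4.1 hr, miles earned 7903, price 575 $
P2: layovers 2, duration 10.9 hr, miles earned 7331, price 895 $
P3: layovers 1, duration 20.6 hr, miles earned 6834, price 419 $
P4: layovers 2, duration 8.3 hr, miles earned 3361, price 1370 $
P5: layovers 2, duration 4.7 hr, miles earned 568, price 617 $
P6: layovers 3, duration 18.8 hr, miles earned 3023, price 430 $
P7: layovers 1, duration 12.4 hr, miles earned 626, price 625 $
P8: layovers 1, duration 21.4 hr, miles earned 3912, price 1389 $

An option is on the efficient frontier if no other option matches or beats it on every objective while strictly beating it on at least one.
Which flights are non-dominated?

P1: not dominated (best duration).
P2: dominated by P1 (layovers 1≤2, duration 4.1≤10.9, miles earned 7903≥7331, price 575≤895).
P3: not dominated (best price).
P4: dominated by P1 (layovers 1≤2, duration 4.1≤8.3, miles earned 7903≥3361, price 575≤1370).
P5: dominated by P1 (layovers 1≤2, duration 4.1≤4.7, miles earned 7903≥568, price 575≤617).
P6: not dominated.
P7: dominated by P1 (layovers 1≤1, duration 4.1≤12.4, miles earned 7903≥626, price 575≤625).
P8: dominated by P1 (layovers 1≤1, duration 4.1≤21.4, miles earned 7903≥3912, price 575≤1389).

P1, P3, P6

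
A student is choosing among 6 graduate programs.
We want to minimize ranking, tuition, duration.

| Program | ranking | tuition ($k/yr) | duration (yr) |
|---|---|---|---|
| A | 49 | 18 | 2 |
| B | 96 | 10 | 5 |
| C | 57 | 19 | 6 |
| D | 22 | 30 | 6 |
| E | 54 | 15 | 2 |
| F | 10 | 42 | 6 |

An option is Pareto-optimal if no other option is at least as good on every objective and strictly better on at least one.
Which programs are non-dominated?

A, B, D, E, F

A: not dominated.
B: not dominated (best tuition).
C: dominated by A (ranking 49≤57, tuition 18≤19, duration 2≤6).
D: not dominated.
E: not dominated.
F: not dominated (best ranking).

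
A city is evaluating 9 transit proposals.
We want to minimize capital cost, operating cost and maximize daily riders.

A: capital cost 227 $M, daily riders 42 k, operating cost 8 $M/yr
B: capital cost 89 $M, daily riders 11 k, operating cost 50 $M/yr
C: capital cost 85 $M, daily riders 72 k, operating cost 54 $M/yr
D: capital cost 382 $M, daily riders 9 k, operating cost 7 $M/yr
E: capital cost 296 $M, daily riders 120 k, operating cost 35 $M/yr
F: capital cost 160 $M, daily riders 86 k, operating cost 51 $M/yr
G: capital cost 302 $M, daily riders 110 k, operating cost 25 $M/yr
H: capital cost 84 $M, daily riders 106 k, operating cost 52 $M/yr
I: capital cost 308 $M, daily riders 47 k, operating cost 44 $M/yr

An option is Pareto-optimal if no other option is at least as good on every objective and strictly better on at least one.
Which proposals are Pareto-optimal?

A: not dominated.
B: not dominated.
C: dominated by H (capital cost 84≤85, daily riders 106≥72, operating cost 52≤54).
D: not dominated (best operating cost).
E: not dominated (best daily riders).
F: not dominated.
G: not dominated.
H: not dominated (best capital cost).
I: dominated by E (capital cost 296≤308, daily riders 120≥47, operating cost 35≤44).

A, B, D, E, F, G, H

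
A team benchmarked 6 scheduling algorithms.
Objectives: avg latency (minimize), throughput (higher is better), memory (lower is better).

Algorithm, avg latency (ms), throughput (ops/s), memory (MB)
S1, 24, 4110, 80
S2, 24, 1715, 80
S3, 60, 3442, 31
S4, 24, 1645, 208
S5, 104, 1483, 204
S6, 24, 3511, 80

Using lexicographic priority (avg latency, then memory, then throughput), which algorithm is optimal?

First minimize avg latency: best is 24, kept {S1, S2, S4, S6}.
Then minimize memory: best is 80, kept {S1, S2, S6}.
Then maximize throughput: best is 4110, kept {S1}.

S1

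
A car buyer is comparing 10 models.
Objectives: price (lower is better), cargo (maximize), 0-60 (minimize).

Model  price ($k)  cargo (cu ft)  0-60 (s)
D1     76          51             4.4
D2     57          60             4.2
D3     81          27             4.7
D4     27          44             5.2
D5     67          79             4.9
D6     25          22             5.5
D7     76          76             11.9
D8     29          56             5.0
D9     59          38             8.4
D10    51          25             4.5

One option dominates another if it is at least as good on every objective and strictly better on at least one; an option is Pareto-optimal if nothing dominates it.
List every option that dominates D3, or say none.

D1: price 76≤81, cargo 51≥27, 0-60 4.4≤4.7 — dominates D3.
D2: price 57≤81, cargo 60≥27, 0-60 4.2≤4.7 — dominates D3.
Others (D4, D5, D6, D7, D8, D9, D10) are each worse than D3 on at least one objective.

D1, D2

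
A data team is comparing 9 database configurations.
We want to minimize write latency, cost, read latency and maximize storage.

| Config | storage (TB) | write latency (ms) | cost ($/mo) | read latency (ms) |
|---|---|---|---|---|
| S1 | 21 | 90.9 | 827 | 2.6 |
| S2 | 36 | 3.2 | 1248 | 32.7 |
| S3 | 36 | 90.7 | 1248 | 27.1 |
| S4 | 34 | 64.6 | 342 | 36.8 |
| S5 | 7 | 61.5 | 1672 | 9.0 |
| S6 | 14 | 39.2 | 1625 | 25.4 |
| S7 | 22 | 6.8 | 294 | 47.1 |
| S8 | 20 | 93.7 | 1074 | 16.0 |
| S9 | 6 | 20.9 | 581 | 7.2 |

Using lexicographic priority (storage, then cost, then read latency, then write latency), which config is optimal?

S3

First maximize storage: best is 36, kept {S2, S3}.
Then minimize cost: best is 1248, kept {S2, S3}.
Then minimize read latency: best is 27.1, kept {S3}.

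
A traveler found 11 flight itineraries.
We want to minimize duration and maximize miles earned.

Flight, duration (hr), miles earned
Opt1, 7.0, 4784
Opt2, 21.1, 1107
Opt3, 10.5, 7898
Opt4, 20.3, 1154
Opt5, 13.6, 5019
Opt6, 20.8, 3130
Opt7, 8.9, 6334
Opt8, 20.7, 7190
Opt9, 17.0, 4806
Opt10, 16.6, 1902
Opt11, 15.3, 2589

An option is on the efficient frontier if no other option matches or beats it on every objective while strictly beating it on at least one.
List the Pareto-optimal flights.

Opt1, Opt3, Opt7

Opt1: not dominated (best duration).
Opt2: dominated by Opt1 (duration 7.0≤21.1, miles earned 4784≥1107).
Opt3: not dominated (best miles earned).
Opt4: dominated by Opt1 (duration 7.0≤20.3, miles earned 4784≥1154).
Opt5: dominated by Opt3 (duration 10.5≤13.6, miles earned 7898≥5019).
Opt6: dominated by Opt1 (duration 7.0≤20.8, miles earned 4784≥3130).
Opt7: not dominated.
Opt8: dominated by Opt3 (duration 10.5≤20.7, miles earned 7898≥7190).
Opt9: dominated by Opt3 (duration 10.5≤17.0, miles earned 7898≥4806).
Opt10: dominated by Opt1 (duration 7.0≤16.6, miles earned 4784≥1902).
Opt11: dominated by Opt1 (duration 7.0≤15.3, miles earned 4784≥2589).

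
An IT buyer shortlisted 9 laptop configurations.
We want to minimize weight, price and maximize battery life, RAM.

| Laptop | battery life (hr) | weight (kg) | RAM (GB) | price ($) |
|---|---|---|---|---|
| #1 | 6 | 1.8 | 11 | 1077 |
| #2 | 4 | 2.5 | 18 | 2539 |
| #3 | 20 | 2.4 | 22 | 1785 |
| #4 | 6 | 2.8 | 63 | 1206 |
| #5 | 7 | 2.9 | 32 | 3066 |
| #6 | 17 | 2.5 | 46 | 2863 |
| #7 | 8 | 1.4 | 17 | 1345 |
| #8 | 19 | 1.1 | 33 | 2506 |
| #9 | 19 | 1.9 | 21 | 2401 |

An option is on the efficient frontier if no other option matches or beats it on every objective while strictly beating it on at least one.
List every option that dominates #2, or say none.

#3, #8, #9

#3: battery life 20≥4, weight 2.4≤2.5, RAM 22≥18, price 1785≤2539 — dominates #2.
#8: battery life 19≥4, weight 1.1≤2.5, RAM 33≥18, price 2506≤2539 — dominates #2.
#9: battery life 19≥4, weight 1.9≤2.5, RAM 21≥18, price 2401≤2539 — dominates #2.
Others (#1, #4, #5, #6, #7) are each worse than #2 on at least one objective.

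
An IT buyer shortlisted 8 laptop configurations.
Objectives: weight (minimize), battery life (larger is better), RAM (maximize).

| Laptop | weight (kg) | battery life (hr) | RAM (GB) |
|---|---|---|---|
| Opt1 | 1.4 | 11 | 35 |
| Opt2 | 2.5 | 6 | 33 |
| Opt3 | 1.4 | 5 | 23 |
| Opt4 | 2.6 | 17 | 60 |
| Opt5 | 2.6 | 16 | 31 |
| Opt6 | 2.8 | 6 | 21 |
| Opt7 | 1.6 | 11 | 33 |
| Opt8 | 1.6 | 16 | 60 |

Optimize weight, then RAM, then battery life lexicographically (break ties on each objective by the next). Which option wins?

First minimize weight: best is 1.4, kept {Opt1, Opt3}.
Then maximize RAM: best is 35, kept {Opt1}.

Opt1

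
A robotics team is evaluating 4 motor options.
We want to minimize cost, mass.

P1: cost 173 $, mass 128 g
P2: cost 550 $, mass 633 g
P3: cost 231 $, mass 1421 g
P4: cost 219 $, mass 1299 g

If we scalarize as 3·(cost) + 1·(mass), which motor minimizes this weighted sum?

P1: 3·173 + 1·128 = 647
P2: 3·550 + 1·633 = 2283
P3: 3·231 + 1·1421 = 2114
P4: 3·219 + 1·1299 = 1956
Lowest: P1 at 647.

P1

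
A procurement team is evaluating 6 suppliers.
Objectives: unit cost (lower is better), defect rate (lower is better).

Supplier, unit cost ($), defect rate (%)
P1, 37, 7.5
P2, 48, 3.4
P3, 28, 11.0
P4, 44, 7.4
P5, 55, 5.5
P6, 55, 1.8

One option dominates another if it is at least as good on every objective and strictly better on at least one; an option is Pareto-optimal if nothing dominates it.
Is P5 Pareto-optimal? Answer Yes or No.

No

P2 vs P5: unit cost 48≤55, defect rate 3.4≤5.5 — P2 is at least as good on every objective and strictly better on at least one, so P2 dominates P5.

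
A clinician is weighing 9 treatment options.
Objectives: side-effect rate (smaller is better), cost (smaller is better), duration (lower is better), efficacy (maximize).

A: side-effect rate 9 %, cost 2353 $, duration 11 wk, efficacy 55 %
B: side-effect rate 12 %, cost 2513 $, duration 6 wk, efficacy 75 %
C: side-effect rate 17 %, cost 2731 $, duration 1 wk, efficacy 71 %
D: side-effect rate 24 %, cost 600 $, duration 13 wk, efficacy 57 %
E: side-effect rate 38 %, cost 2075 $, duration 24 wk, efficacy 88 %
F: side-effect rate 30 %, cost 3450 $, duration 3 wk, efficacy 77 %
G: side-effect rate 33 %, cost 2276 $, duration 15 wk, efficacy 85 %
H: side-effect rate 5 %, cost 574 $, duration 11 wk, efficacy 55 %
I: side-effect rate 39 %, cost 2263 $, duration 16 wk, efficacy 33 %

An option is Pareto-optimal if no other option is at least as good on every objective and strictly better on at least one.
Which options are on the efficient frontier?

A: dominated by H (side-effect rate 5≤9, cost 574≤2353, duration 11≤11, efficacy 55≥55).
B: not dominated.
C: not dominated (best duration).
D: not dominated.
E: not dominated (best efficacy).
F: not dominated.
G: not dominated.
H: not dominated (best side-effect rate).
I: dominated by D (side-effect rate 24≤39, cost 600≤2263, duration 13≤16, efficacy 57≥33).

B, C, D, E, F, G, H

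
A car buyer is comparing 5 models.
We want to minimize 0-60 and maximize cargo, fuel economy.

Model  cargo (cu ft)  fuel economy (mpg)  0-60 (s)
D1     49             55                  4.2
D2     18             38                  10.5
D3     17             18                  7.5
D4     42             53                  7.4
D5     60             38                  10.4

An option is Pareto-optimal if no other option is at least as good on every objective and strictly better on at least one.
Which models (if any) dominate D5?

none

D1: worse on cargo (49 vs 60).
D2: worse on cargo (18 vs 60).
D3: worse on cargo (17 vs 60).
D4: worse on cargo (42 vs 60).
No option dominates D5.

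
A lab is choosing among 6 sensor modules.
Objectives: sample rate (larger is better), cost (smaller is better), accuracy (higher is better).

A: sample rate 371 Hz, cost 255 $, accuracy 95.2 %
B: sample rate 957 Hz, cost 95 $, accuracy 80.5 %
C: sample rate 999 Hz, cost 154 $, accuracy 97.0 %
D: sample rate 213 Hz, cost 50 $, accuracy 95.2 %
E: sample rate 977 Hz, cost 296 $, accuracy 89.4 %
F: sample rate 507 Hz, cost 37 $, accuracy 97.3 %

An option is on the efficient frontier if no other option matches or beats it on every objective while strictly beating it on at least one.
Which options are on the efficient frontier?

B, C, F

A: dominated by C (sample rate 999≥371, cost 154≤255, accuracy 97.0≥95.2).
B: not dominated.
C: not dominated (best sample rate).
D: dominated by F (sample rate 507≥213, cost 37≤50, accuracy 97.3≥95.2).
E: dominated by C (sample rate 999≥977, cost 154≤296, accuracy 97.0≥89.4).
F: not dominated (best cost).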